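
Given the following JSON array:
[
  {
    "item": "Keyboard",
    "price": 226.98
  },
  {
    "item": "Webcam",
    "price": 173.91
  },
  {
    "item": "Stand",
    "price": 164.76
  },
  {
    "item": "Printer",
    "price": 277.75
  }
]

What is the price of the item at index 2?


Array index 2 -> Stand
price = 164.76

ANSWER: 164.76


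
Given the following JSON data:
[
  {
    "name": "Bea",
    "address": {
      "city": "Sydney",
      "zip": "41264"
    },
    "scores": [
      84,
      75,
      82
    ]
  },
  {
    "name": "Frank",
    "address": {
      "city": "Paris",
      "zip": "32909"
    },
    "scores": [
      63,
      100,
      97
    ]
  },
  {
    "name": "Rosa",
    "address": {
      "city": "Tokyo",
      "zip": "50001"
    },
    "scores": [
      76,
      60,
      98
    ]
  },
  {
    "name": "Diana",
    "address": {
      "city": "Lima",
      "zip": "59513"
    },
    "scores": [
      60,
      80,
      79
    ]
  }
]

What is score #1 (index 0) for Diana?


Path: records[3].scores[0]
Value: 60

ANSWER: 60


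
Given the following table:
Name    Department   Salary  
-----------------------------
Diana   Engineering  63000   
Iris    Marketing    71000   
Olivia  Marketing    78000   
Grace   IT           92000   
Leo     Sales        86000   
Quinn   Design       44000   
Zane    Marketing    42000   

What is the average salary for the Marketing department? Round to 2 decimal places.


Marketing department members:
  Iris: 71000
  Olivia: 78000
  Zane: 42000
Sum = 191000
Count = 3
Average = 191000 / 3 = 63666.67

ANSWER: 63666.67


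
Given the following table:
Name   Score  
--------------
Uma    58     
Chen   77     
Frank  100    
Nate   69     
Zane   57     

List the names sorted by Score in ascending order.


Sorting by Score (ascending):
  Zane: 57
  Uma: 58
  Nate: 69
  Chen: 77
  Frank: 100


ANSWER: Zane, Uma, Nate, Chen, Frank


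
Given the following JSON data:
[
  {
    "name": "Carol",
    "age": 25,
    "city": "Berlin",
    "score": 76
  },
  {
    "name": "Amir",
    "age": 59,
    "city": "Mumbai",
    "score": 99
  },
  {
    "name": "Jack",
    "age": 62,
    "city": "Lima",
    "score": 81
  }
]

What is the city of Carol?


Looking up record where name = Carol
Record index: 0
Field 'city' = Berlin

ANSWER: Berlin


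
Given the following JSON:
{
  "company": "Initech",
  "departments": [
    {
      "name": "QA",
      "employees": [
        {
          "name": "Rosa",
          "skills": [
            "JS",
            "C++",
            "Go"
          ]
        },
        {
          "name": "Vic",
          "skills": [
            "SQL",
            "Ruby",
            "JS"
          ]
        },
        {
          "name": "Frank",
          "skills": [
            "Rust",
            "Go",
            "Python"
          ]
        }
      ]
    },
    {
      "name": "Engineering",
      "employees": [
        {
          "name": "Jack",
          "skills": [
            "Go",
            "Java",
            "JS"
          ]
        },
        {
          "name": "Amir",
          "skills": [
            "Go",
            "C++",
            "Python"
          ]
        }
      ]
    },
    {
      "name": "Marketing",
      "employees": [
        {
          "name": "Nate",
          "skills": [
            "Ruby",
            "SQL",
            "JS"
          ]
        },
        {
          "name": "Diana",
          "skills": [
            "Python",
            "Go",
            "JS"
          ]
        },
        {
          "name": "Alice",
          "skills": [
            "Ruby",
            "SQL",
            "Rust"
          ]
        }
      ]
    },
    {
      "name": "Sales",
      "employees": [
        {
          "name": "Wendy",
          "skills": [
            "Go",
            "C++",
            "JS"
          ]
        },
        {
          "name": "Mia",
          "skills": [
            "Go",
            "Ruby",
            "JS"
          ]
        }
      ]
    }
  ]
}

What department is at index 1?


Path: departments[1].name
Value: Engineering

ANSWER: Engineering


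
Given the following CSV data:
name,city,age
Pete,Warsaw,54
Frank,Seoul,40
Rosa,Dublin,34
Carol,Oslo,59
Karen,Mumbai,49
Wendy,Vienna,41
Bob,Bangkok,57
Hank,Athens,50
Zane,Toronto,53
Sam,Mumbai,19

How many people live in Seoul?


Scanning city column for 'Seoul':
  Row 2: Frank -> MATCH
Total matches: 1

ANSWER: 1


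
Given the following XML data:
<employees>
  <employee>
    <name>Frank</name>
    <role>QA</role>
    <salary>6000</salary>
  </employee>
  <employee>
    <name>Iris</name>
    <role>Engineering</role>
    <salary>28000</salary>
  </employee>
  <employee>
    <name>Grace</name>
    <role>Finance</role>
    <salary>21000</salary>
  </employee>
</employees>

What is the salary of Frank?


Searching for <employee> with <name>Frank</name>
Found at position 1
<salary>6000</salary>

ANSWER: 6000


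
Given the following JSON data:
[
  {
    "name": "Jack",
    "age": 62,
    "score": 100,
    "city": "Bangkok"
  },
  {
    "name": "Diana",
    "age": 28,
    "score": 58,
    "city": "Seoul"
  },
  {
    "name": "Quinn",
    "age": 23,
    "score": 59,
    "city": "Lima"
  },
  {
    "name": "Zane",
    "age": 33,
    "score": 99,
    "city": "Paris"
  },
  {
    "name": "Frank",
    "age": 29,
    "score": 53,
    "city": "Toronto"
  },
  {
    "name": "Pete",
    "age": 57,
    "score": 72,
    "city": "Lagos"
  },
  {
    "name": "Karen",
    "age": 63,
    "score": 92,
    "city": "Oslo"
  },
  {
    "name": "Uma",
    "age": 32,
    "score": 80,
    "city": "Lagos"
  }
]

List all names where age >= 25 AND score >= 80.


Checking both conditions:
  Jack (age=62, score=100) -> YES
  Diana (age=28, score=58) -> no
  Quinn (age=23, score=59) -> no
  Zane (age=33, score=99) -> YES
  Frank (age=29, score=53) -> no
  Pete (age=57, score=72) -> no
  Karen (age=63, score=92) -> YES
  Uma (age=32, score=80) -> YES


ANSWER: Jack, Zane, Karen, Uma


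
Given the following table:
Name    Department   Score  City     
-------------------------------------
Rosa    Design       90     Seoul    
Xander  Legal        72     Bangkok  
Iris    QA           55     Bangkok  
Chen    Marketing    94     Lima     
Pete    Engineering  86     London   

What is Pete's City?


Row 5: Pete
City = London

ANSWER: London


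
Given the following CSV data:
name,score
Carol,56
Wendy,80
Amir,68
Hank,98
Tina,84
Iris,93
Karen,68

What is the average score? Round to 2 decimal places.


Scores: 56, 80, 68, 98, 84, 93, 68
Sum = 547
Count = 7
Average = 547 / 7 = 78.14

ANSWER: 78.14


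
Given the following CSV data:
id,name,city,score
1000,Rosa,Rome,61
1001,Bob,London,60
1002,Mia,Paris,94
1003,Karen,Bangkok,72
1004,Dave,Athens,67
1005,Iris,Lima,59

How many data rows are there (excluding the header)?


Counting rows (excluding header):
Header: id,name,city,score
Data rows: 6

ANSWER: 6


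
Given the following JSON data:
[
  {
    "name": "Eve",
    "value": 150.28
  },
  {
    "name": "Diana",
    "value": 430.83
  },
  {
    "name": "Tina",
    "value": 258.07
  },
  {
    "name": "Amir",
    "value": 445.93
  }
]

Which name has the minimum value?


Comparing values:
  Eve: 150.28
  Diana: 430.83
  Tina: 258.07
  Amir: 445.93
Minimum: Eve (150.28)

ANSWER: Eve


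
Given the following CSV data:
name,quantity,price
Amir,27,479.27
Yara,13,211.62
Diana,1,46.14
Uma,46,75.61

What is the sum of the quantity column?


Values in 'quantity' column:
  Row 1: 27
  Row 2: 13
  Row 3: 1
  Row 4: 46
Sum = 27 + 13 + 1 + 46 = 87

ANSWER: 87


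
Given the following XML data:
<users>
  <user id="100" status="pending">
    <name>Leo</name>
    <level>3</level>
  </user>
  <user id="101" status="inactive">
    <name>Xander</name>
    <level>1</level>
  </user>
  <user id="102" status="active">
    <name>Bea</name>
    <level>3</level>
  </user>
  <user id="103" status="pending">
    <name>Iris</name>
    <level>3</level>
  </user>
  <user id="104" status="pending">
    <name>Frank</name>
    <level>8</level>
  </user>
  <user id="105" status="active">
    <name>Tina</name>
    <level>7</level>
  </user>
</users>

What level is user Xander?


Finding user: Xander
<level>1</level>

ANSWER: 1


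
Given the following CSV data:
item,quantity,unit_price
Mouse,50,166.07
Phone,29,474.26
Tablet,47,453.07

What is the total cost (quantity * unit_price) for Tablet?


Row: Tablet
quantity = 47
unit_price = 453.07
total = 47 * 453.07 = 21294.29

ANSWER: 21294.29


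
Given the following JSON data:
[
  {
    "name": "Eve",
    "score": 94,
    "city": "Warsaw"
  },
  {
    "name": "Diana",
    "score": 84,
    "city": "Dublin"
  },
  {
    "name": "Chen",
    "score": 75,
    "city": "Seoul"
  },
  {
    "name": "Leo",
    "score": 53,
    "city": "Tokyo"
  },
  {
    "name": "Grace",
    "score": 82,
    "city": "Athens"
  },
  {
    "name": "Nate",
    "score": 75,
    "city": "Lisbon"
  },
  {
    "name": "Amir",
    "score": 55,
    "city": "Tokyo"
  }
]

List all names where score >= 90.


Filtering records where score >= 90:
  Eve (score=94) -> YES
  Diana (score=84) -> no
  Chen (score=75) -> no
  Leo (score=53) -> no
  Grace (score=82) -> no
  Nate (score=75) -> no
  Amir (score=55) -> no


ANSWER: Eve


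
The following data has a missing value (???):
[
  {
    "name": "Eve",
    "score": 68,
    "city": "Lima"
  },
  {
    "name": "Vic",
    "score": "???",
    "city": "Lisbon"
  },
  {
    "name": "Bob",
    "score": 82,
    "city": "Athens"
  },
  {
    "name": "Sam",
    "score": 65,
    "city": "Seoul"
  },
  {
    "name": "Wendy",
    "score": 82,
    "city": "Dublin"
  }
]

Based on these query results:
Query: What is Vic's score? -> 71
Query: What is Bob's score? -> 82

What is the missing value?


The missing value is Vic's score
From query: Vic's score = 71

ANSWER: 71


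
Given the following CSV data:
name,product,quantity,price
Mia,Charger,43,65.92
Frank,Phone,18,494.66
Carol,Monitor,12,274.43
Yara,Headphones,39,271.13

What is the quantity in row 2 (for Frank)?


Row 2: Frank
Column 'quantity' = 18

ANSWER: 18


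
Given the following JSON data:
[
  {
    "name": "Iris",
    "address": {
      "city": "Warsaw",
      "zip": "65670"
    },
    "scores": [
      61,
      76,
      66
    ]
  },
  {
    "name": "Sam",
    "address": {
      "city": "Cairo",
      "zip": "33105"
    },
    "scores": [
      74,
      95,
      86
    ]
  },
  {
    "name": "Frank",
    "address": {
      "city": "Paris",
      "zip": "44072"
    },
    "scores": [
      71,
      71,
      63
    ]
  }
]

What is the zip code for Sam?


Path: records[1].address.zip
Value: 33105

ANSWER: 33105


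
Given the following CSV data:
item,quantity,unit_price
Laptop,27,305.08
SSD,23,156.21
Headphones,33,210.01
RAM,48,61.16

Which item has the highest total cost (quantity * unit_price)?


Computing row totals:
  Laptop: 8237.16
  SSD: 3592.83
  Headphones: 6930.33
  RAM: 2935.68
Maximum: Laptop (8237.16)

ANSWER: Laptop


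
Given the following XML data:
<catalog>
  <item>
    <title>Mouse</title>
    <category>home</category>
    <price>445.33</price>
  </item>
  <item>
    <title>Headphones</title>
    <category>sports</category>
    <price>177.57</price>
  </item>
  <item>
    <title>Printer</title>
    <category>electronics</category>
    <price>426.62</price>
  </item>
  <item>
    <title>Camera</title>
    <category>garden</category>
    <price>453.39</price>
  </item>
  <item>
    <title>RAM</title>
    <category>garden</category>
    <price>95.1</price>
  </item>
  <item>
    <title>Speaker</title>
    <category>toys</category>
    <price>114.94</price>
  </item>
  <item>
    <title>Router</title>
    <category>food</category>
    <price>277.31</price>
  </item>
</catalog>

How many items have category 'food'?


Scanning <item> elements for <category>food</category>:
  Item 7: Router -> MATCH
Count: 1

ANSWER: 1


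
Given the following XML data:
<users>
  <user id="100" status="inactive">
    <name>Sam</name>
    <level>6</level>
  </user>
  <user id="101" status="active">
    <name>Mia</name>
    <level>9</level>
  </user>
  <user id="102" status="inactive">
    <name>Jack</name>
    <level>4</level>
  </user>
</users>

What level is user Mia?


Finding user: Mia
<level>9</level>

ANSWER: 9


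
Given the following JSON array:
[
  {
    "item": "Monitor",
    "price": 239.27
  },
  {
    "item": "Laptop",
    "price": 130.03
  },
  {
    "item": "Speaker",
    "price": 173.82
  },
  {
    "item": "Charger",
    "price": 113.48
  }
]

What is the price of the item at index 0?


Array index 0 -> Monitor
price = 239.27

ANSWER: 239.27


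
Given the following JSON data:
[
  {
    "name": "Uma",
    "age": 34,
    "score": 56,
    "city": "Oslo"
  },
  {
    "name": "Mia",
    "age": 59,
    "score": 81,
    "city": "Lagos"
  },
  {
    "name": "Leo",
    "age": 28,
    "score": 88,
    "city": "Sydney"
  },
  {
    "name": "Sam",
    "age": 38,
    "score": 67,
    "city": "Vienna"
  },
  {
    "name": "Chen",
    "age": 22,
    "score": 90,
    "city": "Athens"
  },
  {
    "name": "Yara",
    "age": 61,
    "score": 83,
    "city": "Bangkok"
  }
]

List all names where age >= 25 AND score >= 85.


Checking both conditions:
  Uma (age=34, score=56) -> no
  Mia (age=59, score=81) -> no
  Leo (age=28, score=88) -> YES
  Sam (age=38, score=67) -> no
  Chen (age=22, score=90) -> no
  Yara (age=61, score=83) -> no


ANSWER: Leo


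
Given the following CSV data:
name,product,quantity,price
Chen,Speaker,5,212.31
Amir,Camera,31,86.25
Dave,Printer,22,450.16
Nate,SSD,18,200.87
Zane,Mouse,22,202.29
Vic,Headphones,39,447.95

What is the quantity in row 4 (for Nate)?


Row 4: Nate
Column 'quantity' = 18

ANSWER: 18


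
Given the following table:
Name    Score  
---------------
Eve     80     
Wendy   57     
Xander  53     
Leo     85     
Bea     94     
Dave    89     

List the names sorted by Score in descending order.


Sorting by Score (descending):
  Bea: 94
  Dave: 89
  Leo: 85
  Eve: 80
  Wendy: 57
  Xander: 53


ANSWER: Bea, Dave, Leo, Eve, Wendy, Xander


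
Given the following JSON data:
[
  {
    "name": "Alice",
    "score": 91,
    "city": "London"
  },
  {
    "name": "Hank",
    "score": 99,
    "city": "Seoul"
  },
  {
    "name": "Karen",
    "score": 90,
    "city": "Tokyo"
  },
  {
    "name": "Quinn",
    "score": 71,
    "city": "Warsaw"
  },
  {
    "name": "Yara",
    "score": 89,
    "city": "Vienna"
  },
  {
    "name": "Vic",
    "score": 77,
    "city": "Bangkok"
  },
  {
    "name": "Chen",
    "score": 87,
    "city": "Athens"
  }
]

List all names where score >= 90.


Filtering records where score >= 90:
  Alice (score=91) -> YES
  Hank (score=99) -> YES
  Karen (score=90) -> YES
  Quinn (score=71) -> no
  Yara (score=89) -> no
  Vic (score=77) -> no
  Chen (score=87) -> no


ANSWER: Alice, Hank, Karen


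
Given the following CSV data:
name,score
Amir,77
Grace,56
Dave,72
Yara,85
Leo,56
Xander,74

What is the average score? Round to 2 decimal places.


Scores: 77, 56, 72, 85, 56, 74
Sum = 420
Count = 6
Average = 420 / 6 = 70.00

ANSWER: 70.00


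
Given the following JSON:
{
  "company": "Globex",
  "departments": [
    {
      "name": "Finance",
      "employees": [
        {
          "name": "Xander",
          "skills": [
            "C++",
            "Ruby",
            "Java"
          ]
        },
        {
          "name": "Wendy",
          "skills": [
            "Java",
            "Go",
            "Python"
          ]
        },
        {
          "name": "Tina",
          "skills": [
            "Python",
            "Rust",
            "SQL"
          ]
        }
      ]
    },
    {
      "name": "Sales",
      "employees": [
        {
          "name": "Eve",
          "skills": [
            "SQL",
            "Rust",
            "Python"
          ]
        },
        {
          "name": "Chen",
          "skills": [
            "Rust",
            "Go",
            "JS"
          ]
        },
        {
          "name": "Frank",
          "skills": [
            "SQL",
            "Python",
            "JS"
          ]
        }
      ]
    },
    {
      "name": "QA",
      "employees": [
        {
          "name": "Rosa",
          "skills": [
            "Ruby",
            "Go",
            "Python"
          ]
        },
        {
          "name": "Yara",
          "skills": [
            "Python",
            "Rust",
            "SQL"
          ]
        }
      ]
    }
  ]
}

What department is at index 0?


Path: departments[0].name
Value: Finance

ANSWER: Finance


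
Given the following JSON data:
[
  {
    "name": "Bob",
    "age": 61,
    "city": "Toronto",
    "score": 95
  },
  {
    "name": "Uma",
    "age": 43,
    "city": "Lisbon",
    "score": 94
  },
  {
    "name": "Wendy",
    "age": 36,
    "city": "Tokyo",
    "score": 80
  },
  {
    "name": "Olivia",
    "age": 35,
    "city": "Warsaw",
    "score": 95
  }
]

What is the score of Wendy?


Looking up record where name = Wendy
Record index: 2
Field 'score' = 80

ANSWER: 80


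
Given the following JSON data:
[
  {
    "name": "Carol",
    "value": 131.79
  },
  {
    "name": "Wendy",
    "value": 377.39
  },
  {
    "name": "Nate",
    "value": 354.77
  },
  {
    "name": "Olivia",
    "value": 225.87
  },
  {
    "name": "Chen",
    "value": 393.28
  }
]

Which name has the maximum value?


Comparing values:
  Carol: 131.79
  Wendy: 377.39
  Nate: 354.77
  Olivia: 225.87
  Chen: 393.28
Maximum: Chen (393.28)

ANSWER: Chen


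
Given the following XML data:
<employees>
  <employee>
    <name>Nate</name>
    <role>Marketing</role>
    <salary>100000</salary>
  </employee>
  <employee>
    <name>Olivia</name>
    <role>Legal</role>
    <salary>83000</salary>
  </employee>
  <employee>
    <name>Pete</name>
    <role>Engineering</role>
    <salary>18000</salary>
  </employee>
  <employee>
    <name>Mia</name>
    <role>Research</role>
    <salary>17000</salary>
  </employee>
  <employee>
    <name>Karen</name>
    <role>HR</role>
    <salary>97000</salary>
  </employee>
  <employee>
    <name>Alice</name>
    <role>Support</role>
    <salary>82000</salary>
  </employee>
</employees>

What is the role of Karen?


Searching for <employee> with <name>Karen</name>
Found at position 5
<role>HR</role>

ANSWER: HR


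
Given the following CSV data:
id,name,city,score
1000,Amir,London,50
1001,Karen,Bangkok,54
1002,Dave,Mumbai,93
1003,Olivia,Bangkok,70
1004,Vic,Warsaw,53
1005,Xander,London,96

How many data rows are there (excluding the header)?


Counting rows (excluding header):
Header: id,name,city,score
Data rows: 6

ANSWER: 6


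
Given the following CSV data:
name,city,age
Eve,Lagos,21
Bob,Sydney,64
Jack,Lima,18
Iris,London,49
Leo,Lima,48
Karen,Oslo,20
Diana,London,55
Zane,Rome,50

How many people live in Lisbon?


Scanning city column for 'Lisbon':
Total matches: 0

ANSWER: 0


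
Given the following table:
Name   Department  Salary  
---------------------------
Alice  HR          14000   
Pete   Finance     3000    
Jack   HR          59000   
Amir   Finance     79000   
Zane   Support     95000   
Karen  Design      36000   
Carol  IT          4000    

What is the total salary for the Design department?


Design department members:
  Karen: 36000
Total = 36000 = 36000

ANSWER: 36000


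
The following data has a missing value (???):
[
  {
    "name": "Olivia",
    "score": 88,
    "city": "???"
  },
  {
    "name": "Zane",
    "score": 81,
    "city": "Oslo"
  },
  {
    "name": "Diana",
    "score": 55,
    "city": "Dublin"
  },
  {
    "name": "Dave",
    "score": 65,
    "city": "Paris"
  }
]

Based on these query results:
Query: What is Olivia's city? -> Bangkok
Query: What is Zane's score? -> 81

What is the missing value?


The missing value is Olivia's city
From query: Olivia's city = Bangkok

ANSWER: Bangkok


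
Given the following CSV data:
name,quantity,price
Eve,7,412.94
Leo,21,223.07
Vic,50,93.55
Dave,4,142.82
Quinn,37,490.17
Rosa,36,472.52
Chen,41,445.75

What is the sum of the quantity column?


Values in 'quantity' column:
  Row 1: 7
  Row 2: 21
  Row 3: 50
  Row 4: 4
  Row 5: 37
  Row 6: 36
  Row 7: 41
Sum = 7 + 21 + 50 + 4 + 37 + 36 + 41 = 196

ANSWER: 196


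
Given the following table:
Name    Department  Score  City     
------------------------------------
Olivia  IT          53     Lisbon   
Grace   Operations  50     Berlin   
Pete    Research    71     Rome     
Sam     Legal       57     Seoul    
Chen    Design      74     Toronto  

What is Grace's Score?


Row 2: Grace
Score = 50

ANSWER: 50


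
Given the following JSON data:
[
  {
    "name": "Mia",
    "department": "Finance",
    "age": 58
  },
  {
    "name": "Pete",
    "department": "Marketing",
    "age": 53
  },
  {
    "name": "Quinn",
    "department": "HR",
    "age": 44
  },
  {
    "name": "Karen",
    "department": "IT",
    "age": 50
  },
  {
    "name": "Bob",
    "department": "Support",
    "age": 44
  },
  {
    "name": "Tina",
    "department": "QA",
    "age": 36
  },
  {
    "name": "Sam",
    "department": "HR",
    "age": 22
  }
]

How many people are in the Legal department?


Scanning records for department = Legal
  No matches found
Count: 0

ANSWER: 0


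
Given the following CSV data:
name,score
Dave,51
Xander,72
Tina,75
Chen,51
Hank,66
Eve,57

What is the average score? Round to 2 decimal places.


Scores: 51, 72, 75, 51, 66, 57
Sum = 372
Count = 6
Average = 372 / 6 = 62.00

ANSWER: 62.00


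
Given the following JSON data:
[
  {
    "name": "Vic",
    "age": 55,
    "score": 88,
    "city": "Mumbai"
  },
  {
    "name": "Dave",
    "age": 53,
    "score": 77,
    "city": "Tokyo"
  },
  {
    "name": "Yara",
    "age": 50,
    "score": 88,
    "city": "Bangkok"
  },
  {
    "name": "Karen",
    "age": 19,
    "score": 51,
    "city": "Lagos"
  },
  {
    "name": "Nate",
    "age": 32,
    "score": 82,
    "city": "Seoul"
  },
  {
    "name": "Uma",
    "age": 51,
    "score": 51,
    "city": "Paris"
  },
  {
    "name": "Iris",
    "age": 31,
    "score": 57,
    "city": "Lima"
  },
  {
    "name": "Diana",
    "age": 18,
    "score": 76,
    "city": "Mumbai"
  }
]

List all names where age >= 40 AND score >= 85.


Checking both conditions:
  Vic (age=55, score=88) -> YES
  Dave (age=53, score=77) -> no
  Yara (age=50, score=88) -> YES
  Karen (age=19, score=51) -> no
  Nate (age=32, score=82) -> no
  Uma (age=51, score=51) -> no
  Iris (age=31, score=57) -> no
  Diana (age=18, score=76) -> no


ANSWER: Vic, Yara


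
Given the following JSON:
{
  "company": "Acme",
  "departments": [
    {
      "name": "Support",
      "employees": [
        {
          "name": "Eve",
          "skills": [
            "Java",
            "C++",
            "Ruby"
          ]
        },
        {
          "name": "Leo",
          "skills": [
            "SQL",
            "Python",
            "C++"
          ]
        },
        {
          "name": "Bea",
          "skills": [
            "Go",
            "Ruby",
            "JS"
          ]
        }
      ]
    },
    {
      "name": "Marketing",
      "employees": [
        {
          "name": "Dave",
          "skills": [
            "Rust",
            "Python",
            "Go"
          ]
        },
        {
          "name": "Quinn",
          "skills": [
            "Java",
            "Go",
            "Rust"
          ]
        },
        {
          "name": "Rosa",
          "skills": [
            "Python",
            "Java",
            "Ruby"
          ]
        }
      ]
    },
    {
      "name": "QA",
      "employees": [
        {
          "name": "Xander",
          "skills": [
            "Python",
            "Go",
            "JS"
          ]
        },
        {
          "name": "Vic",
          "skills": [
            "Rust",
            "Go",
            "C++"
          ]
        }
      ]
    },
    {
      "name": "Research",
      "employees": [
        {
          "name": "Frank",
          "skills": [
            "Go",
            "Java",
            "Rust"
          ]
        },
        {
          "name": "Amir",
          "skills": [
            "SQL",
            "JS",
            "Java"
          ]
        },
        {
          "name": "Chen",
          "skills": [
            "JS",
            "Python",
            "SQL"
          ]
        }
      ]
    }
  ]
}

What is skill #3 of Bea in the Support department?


Path: departments[0].employees[2].skills[2]
Value: JS

ANSWER: JS


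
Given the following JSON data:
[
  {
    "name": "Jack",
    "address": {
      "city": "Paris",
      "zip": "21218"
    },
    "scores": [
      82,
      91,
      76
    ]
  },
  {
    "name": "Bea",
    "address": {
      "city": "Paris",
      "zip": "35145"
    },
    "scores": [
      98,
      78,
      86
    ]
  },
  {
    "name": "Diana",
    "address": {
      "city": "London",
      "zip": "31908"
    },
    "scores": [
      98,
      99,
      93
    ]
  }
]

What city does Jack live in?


Path: records[0].address.city
Value: Paris

ANSWER: Paris


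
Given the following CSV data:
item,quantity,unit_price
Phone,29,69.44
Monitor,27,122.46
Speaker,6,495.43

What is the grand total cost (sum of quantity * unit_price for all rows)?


Computing row totals:
  Phone: 29 * 69.44 = 2013.76
  Monitor: 27 * 122.46 = 3306.42
  Speaker: 6 * 495.43 = 2972.58
Grand total = 2013.76 + 3306.42 + 2972.58 = 8292.76

ANSWER: 8292.76


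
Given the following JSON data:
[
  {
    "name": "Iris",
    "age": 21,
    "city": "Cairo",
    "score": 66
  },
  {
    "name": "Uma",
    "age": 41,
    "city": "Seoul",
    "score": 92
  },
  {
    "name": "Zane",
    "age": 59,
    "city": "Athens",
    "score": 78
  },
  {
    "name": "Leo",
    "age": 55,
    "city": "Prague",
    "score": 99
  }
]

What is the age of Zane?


Looking up record where name = Zane
Record index: 2
Field 'age' = 59

ANSWER: 59


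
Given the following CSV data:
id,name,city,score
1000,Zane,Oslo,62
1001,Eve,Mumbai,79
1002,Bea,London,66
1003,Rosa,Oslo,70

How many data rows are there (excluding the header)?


Counting rows (excluding header):
Header: id,name,city,score
Data rows: 4

ANSWER: 4


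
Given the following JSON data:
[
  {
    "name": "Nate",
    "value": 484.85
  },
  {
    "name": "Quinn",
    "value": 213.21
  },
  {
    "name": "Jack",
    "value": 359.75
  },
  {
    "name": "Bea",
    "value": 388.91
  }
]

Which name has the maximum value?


Comparing values:
  Nate: 484.85
  Quinn: 213.21
  Jack: 359.75
  Bea: 388.91
Maximum: Nate (484.85)

ANSWER: Nate


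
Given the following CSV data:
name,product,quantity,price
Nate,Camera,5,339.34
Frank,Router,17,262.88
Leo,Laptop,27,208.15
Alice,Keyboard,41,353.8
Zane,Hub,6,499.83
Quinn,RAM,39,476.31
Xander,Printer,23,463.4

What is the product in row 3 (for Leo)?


Row 3: Leo
Column 'product' = Laptop

ANSWER: Laptop


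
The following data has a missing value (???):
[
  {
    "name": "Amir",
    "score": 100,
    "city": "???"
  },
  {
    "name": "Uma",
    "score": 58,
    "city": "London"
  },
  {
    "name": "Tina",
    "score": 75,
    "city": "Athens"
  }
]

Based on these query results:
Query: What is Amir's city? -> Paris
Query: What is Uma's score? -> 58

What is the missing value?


The missing value is Amir's city
From query: Amir's city = Paris

ANSWER: Paris


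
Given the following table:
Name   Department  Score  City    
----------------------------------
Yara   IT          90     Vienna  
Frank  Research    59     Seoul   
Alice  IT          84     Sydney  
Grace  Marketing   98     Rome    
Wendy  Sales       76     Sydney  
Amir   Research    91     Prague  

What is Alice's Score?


Row 3: Alice
Score = 84

ANSWER: 84


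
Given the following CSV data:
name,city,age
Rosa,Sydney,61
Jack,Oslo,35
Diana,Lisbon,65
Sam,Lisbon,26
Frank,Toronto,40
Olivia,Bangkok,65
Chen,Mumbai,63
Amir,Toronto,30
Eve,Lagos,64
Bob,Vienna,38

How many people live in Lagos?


Scanning city column for 'Lagos':
  Row 9: Eve -> MATCH
Total matches: 1

ANSWER: 1


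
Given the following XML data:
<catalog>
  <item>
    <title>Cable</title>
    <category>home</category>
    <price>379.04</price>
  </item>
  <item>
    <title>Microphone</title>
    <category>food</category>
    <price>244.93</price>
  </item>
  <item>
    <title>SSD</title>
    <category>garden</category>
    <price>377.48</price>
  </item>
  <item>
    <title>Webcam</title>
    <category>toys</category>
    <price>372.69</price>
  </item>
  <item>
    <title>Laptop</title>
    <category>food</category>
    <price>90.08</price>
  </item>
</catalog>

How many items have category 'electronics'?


Scanning <item> elements for <category>electronics</category>:
Count: 0

ANSWER: 0


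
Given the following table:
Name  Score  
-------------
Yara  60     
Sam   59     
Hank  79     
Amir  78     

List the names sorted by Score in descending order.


Sorting by Score (descending):
  Hank: 79
  Amir: 78
  Yara: 60
  Sam: 59


ANSWER: Hank, Amir, Yara, Sam


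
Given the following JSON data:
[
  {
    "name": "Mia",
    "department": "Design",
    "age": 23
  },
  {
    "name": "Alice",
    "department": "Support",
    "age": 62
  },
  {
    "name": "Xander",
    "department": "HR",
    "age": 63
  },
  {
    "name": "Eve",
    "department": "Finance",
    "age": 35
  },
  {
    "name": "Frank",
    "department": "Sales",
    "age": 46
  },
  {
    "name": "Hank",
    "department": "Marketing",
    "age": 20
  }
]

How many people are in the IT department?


Scanning records for department = IT
  No matches found
Count: 0

ANSWER: 0


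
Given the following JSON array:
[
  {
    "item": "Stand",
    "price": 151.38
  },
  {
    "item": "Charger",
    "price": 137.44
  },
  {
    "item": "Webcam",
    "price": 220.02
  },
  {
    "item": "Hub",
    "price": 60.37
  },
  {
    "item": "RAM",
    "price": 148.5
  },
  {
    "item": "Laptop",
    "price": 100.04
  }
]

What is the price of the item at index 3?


Array index 3 -> Hub
price = 60.37

ANSWER: 60.37


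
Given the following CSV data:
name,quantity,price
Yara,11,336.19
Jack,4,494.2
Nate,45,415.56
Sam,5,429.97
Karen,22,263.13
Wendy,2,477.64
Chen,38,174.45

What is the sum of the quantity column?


Values in 'quantity' column:
  Row 1: 11
  Row 2: 4
  Row 3: 45
  Row 4: 5
  Row 5: 22
  Row 6: 2
  Row 7: 38
Sum = 11 + 4 + 45 + 5 + 22 + 2 + 38 = 127

ANSWER: 127


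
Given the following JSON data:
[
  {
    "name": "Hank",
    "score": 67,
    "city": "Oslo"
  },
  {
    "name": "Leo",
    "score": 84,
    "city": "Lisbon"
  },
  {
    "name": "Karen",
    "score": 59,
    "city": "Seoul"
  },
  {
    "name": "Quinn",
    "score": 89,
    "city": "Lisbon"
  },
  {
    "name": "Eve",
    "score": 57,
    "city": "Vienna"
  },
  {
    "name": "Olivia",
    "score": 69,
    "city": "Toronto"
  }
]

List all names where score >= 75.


Filtering records where score >= 75:
  Hank (score=67) -> no
  Leo (score=84) -> YES
  Karen (score=59) -> no
  Quinn (score=89) -> YES
  Eve (score=57) -> no
  Olivia (score=69) -> no


ANSWER: Leo, Quinn


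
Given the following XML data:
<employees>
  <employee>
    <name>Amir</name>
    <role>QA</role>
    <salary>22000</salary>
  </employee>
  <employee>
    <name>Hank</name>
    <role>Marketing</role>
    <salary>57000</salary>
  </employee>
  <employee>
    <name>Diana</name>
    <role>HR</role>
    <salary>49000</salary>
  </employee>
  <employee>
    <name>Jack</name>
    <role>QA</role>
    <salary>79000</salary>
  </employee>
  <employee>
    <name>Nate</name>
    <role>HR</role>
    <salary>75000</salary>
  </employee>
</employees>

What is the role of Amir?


Searching for <employee> with <name>Amir</name>
Found at position 1
<role>QA</role>

ANSWER: QA


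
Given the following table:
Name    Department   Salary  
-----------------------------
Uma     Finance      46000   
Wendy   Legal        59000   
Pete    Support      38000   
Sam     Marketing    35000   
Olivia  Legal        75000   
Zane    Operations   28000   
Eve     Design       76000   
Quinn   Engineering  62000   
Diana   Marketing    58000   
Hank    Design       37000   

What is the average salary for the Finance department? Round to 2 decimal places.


Finance department members:
  Uma: 46000
Sum = 46000
Count = 1
Average = 46000 / 1 = 46000.00

ANSWER: 46000.00


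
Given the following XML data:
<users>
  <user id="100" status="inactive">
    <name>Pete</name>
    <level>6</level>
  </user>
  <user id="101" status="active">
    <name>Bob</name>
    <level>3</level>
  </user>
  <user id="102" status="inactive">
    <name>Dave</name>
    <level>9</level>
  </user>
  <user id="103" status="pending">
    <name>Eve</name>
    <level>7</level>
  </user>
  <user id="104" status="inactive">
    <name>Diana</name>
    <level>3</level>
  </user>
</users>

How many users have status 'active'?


Counting users with status='active':
  Bob (id=101) -> MATCH
Count: 1

ANSWER: 1


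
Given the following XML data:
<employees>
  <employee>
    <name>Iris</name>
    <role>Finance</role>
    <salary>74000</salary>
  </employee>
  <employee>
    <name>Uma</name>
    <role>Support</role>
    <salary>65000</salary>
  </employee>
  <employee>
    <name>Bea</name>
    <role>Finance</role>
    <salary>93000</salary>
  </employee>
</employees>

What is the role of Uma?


Searching for <employee> with <name>Uma</name>
Found at position 2
<role>Support</role>

ANSWER: Support


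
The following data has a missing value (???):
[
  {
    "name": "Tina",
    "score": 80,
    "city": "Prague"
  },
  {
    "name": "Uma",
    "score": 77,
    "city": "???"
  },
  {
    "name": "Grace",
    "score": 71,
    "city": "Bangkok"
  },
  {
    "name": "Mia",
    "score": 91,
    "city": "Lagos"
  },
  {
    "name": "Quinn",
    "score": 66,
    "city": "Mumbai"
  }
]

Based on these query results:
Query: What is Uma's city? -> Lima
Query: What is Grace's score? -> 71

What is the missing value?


The missing value is Uma's city
From query: Uma's city = Lima

ANSWER: Lima


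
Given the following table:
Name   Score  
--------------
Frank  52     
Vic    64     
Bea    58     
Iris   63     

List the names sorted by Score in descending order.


Sorting by Score (descending):
  Vic: 64
  Iris: 63
  Bea: 58
  Frank: 52


ANSWER: Vic, Iris, Bea, Frank


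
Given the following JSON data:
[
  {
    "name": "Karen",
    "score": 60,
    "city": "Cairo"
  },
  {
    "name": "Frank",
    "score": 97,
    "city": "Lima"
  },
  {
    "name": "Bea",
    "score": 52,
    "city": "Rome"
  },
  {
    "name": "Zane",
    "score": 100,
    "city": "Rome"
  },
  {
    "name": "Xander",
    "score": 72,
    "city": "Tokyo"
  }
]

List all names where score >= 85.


Filtering records where score >= 85:
  Karen (score=60) -> no
  Frank (score=97) -> YES
  Bea (score=52) -> no
  Zane (score=100) -> YES
  Xander (score=72) -> no


ANSWER: Frank, Zane


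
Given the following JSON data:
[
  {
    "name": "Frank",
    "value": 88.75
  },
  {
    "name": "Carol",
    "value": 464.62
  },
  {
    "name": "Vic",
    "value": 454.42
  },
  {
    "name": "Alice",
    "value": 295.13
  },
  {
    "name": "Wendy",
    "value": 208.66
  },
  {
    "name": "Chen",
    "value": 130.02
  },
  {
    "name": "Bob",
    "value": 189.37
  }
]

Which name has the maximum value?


Comparing values:
  Frank: 88.75
  Carol: 464.62
  Vic: 454.42
  Alice: 295.13
  Wendy: 208.66
  Chen: 130.02
  Bob: 189.37
Maximum: Carol (464.62)

ANSWER: Carol


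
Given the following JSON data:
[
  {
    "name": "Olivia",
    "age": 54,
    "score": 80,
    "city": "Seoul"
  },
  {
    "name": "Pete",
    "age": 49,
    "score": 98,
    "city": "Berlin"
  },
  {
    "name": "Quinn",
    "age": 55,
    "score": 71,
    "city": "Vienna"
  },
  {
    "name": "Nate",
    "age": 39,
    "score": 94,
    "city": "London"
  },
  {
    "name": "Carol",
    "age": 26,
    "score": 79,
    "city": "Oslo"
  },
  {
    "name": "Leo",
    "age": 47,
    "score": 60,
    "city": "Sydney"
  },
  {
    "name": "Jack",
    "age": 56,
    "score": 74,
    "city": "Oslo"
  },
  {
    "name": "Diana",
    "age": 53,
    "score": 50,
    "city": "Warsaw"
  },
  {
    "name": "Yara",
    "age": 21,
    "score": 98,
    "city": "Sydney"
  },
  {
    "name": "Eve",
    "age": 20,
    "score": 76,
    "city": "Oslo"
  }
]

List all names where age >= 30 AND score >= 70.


Checking both conditions:
  Olivia (age=54, score=80) -> YES
  Pete (age=49, score=98) -> YES
  Quinn (age=55, score=71) -> YES
  Nate (age=39, score=94) -> YES
  Carol (age=26, score=79) -> no
  Leo (age=47, score=60) -> no
  Jack (age=56, score=74) -> YES
  Diana (age=53, score=50) -> no
  Yara (age=21, score=98) -> no
  Eve (age=20, score=76) -> no


ANSWER: Olivia, Pete, Quinn, Nate, Jack


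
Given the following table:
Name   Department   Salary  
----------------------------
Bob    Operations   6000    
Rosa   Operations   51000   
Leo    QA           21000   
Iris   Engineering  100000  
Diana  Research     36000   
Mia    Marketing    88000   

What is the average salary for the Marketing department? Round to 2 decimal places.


Marketing department members:
  Mia: 88000
Sum = 88000
Count = 1
Average = 88000 / 1 = 88000.00

ANSWER: 88000.00


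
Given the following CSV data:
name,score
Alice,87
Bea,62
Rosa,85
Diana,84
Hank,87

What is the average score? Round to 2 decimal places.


Scores: 87, 62, 85, 84, 87
Sum = 405
Count = 5
Average = 405 / 5 = 81.00

ANSWER: 81.00


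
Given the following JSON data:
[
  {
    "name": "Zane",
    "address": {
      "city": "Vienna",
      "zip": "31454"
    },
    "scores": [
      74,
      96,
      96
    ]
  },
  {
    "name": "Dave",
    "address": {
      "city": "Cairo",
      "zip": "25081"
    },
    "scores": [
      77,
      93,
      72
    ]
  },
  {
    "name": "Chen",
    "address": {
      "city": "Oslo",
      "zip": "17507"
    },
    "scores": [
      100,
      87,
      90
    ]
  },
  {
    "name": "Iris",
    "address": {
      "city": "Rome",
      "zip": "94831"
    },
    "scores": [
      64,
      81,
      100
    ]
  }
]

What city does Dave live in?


Path: records[1].address.city
Value: Cairo

ANSWER: Cairo


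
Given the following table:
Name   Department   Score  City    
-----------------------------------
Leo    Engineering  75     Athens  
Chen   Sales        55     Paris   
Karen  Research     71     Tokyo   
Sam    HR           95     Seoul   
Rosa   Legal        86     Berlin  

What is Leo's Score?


Row 1: Leo
Score = 75

ANSWER: 75


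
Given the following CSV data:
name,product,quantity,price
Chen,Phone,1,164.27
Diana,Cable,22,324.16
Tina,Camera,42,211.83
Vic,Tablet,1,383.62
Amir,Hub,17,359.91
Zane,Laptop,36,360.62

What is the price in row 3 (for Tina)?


Row 3: Tina
Column 'price' = 211.83

ANSWER: 211.83


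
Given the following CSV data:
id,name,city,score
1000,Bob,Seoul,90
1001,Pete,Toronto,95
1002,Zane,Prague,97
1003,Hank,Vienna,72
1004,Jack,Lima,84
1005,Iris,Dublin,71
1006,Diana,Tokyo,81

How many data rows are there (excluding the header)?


Counting rows (excluding header):
Header: id,name,city,score
Data rows: 7

ANSWER: 7


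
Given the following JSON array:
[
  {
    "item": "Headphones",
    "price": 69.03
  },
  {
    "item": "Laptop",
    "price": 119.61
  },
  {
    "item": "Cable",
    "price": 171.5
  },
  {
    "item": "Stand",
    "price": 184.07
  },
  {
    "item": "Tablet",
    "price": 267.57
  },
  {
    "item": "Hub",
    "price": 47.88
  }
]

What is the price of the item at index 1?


Array index 1 -> Laptop
price = 119.61

ANSWER: 119.61


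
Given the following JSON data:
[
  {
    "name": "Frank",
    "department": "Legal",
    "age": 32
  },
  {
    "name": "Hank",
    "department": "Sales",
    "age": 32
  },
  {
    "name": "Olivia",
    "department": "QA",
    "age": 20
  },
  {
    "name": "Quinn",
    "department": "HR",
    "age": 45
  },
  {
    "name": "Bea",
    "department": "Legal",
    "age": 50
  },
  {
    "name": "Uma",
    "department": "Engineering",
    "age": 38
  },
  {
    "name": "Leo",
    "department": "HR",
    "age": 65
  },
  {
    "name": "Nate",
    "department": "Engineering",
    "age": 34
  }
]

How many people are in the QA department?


Scanning records for department = QA
  Record 2: Olivia
Count: 1

ANSWER: 1
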